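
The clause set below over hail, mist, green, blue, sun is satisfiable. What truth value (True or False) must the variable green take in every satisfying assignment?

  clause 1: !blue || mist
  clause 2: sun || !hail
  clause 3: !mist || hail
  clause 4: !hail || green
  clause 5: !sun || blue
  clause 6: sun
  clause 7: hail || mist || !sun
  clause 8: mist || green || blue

Suppose green = false.
The clause (!hail) is unit, so hail = false.
The clause (!mist) is unit, so mist = false.
The clause (!blue) is unit, so blue = false.
That conflicts with the unit clause (blue).
So every satisfying assignment has green = True.

True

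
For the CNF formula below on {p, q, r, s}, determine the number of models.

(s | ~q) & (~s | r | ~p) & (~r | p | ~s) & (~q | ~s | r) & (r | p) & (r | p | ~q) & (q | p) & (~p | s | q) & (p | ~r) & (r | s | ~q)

There are 2^4 = 16 truth assignments over (p, q, r, s).
Split on q. With q = 1, the clauses containing q are satisfied and ~q drops from the rest; 1 of the 2^3 = 8 assignments to the other variables satisfy what remains.
With q = 0, by the same count on the reduced clause set, 1 assignment works.
(One model: p=T, q=F, r=T, s=T.)
Total: 1 + 1 = 2.

2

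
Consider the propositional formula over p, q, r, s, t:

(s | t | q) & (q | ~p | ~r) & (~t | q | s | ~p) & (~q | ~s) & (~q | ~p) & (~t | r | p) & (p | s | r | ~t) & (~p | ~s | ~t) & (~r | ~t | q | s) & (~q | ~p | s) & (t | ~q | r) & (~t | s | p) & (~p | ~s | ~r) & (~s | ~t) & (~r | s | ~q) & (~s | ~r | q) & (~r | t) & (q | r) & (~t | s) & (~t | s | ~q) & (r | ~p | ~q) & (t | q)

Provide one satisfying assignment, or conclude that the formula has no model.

UNSATISFIABLE

Branch on q: set q = 0.
The clause (r) is unit, so r = 1.
The clause (~p) is unit, so p = 0.
The clause (~s) is unit, so s = 0.
The clause (t) is unit, so t = 1.
Now (~t) is unsatisfied and unit — conflict.
Backtrack on q: now try q = 1.
The clause (~s) is unit, so s = 0.
The clause (~p) is unit, so p = 0.
The clause (~t) is unit, so t = 0.
The clause (r) is unit, so r = 1.
Now (~r) is unsatisfied and unit — conflict.
Neither q = 1 nor q = 0 works.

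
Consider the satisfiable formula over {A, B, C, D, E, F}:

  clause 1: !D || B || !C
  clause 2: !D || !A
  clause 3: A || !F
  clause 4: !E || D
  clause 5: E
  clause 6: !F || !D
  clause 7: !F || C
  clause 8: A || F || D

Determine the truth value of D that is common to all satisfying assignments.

True

Suppose D = false.
The clause (!E) is unit, so E = false.
But (E) is also a unit clause — contradiction.
So every satisfying assignment has D = True.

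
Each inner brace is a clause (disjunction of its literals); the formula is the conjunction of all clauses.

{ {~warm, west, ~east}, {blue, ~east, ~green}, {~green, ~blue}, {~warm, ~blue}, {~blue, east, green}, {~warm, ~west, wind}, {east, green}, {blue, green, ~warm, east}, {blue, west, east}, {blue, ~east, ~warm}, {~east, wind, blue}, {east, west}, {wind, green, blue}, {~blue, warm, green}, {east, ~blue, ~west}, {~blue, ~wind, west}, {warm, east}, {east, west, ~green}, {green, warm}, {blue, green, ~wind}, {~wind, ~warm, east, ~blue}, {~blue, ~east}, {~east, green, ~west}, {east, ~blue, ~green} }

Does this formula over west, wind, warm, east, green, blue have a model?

Case green = 1:
The clause (~blue) is unit, so blue = 0.
The clause (~east) is unit, so east = 0.
The clause (west) is unit, so west = 1.
The clause (warm) is unit, so warm = 1.
The clause (wind) is unit, so wind = 1.
Every clause now holds.
A satisfying assignment: west=1, wind=1, warm=1, east=0, green=1, blue=0.

Satisfiable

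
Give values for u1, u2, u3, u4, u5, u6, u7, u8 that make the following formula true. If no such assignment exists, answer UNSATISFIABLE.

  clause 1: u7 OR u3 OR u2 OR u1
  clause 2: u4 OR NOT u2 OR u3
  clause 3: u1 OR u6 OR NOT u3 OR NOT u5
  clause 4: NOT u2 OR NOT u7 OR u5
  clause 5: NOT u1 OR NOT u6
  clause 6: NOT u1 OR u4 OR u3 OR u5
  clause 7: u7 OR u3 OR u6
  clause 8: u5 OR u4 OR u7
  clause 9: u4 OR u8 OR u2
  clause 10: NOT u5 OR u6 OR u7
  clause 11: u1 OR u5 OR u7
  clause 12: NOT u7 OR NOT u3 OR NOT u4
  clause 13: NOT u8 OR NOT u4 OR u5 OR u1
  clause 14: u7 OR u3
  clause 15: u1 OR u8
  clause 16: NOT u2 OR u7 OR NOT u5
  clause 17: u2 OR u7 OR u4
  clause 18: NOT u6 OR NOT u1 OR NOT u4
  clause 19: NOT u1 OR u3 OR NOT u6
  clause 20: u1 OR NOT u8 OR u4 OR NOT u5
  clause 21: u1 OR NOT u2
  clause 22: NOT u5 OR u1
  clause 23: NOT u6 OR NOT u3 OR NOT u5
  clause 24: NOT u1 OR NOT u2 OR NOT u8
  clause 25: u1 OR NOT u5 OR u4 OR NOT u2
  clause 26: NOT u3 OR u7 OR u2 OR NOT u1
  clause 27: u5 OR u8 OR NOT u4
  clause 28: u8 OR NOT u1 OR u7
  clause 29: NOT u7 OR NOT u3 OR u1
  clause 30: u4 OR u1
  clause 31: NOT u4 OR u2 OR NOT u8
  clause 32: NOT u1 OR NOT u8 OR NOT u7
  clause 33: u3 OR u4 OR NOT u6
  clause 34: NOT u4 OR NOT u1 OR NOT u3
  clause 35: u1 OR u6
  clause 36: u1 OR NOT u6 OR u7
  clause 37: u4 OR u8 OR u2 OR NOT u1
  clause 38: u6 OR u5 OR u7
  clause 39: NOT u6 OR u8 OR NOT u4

Branch on u1: set u1 = true.
From the singleton clause (NOT u6), u6 = false.
Branch on u7: set u7 = true.
From the singleton clause (NOT u8), u8 = false.
Branch on u2: set u2 = true.
From the singleton clause (u5), u5 = true.
Branch on u4: set u4 = true.
From the singleton clause (NOT u3), u3 = false.
Every clause now holds.

u1: true, u2: true, u3: false, u4: true, u5: true, u6: false, u7: true, u8: false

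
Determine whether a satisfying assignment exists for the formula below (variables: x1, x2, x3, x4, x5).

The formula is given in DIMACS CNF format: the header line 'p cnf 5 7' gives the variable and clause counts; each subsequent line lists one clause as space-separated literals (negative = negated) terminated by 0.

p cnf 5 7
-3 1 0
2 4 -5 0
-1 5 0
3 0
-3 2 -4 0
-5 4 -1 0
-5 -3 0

(x3) alone gives x3 = True.
(x1) alone gives x1 = True.
(x5) alone gives x5 = True.
Now (¬x5) is unsatisfied and unit — conflict.
No assignment satisfies every clause.

Unsatisfiable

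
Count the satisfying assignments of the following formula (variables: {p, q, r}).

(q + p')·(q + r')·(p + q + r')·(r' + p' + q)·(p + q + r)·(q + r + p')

4

There are 2^3 = 8 truth assignments over (p, q, r).
Check each against the 6 clauses (columns in the order p, q, r):
  F F F  ✗ fails (p + q + r)
  F F T  ✗ fails (q + r')
  F T F  ✓ satisfies all
  F T T  ✓ satisfies all
  T F F  ✗ fails (q + p')
  T F T  ✗ fails (q + p')
  T T F  ✓ satisfies all
  T T T  ✓ satisfies all
4 of the 8 rows are models.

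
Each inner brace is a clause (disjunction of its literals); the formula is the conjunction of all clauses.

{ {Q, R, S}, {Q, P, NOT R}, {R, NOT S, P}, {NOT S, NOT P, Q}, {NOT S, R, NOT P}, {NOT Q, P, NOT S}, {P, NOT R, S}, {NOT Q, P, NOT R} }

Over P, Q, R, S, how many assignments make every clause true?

There are 2^4 = 16 truth assignments over (P, Q, R, S).
Check each against the 8 clauses (columns in the order P, Q, R, S):
  F F F F  ✗ fails (Q OR R OR S)
  F F F T  ✗ fails (R OR NOT S OR P)
  F F T F  ✗ fails (Q OR P OR NOT R)
  F F T T  ✗ fails (Q OR P OR NOT R)
  F T F F  ✓ satisfies all
  F T F T  ✗ fails (R OR NOT S OR P)
  F T T F  ✗ fails (P OR NOT R OR S)
  F T T T  ✗ fails (NOT Q OR P OR NOT S)
  T F F F  ✗ fails (Q OR R OR S)
  T F F T  ✗ fails (NOT S OR NOT P OR Q)
  T F T F  ✓ satisfies all
  T F T T  ✗ fails (NOT S OR NOT P OR Q)
  T T F F  ✓ satisfies all
  T T F T  ✗ fails (NOT S OR R OR NOT P)
  T T T F  ✓ satisfies all
  T T T T  ✓ satisfies all
5 of the 16 rows are models.

5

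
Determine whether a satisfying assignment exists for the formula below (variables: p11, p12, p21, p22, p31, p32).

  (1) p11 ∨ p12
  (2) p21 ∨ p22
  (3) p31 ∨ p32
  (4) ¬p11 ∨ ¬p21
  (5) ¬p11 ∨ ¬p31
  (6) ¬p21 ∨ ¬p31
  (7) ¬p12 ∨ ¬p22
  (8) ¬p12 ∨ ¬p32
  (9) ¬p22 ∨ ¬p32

Suppose p11 = True.
The clause (¬p21) is unit, so p21 = False.
The clause (p22) is unit, so p22 = True.
The clause (¬p31) is unit, so p31 = False.
The clause (p32) is unit, so p32 = True.
But (¬p32) is also a unit clause — contradiction.
Undo p11 and try p11 = False.
The clause (p12) is unit, so p12 = True.
The clause (¬p22) is unit, so p22 = False.
The clause (p21) is unit, so p21 = True.
The clause (¬p31) is unit, so p31 = False.
The clause (p32) is unit, so p32 = True.
But (¬p32) is also a unit clause — contradiction.
Neither p11 = True nor p11 = False works.
No assignment satisfies every clause.

Unsatisfiable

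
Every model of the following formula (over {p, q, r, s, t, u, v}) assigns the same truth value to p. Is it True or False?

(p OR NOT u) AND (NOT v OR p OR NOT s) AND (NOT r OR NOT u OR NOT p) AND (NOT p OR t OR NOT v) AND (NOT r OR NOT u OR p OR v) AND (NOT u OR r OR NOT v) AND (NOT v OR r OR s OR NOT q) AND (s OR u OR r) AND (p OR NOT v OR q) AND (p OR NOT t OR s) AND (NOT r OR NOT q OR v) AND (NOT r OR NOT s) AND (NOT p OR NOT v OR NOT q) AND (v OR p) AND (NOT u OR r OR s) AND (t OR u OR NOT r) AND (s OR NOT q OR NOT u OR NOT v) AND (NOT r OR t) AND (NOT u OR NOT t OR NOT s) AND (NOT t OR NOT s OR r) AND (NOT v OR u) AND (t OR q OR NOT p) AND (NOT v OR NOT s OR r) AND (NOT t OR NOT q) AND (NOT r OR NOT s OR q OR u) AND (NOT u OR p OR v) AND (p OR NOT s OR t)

True

Suppose p = false.
From the singleton clause (NOT u), u = false.
From the singleton clause (v), v = true.
Now (NOT v) is unsatisfied and unit — conflict.
So every satisfying assignment has p = True.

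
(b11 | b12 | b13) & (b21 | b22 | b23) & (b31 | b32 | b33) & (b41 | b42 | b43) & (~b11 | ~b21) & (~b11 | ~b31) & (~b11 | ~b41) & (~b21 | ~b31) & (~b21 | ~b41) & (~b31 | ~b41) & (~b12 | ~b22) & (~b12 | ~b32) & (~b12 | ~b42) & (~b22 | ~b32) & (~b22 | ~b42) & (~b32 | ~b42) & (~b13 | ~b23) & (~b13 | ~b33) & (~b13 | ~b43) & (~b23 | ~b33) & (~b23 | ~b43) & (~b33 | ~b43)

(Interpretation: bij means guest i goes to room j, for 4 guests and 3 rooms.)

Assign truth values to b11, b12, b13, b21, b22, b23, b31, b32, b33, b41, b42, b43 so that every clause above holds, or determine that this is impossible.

Branch on b11: set b11 = 0.
Branch on b12: set b12 = 1.
From the singleton clause (~b22), b22 = 0.
From the singleton clause (~b32), b32 = 0.
From the singleton clause (~b42), b42 = 0.
Branch on b21: set b21 = 1.
From the singleton clause (~b31), b31 = 0.
From the singleton clause (b33), b33 = 1.
From the singleton clause (~b41), b41 = 0.
From the singleton clause (b43), b43 = 1.
But (~b43) is also a unit clause — contradiction.
That branch fails; take b21 = 0 instead.
From the singleton clause (b23), b23 = 1.
From the singleton clause (~b13), b13 = 0.
From the singleton clause (~b33), b33 = 0.
From the singleton clause (b31), b31 = 1.
From the singleton clause (~b41), b41 = 0.
From the singleton clause (b43), b43 = 1.
But (~b43) is also a unit clause — contradiction.
Neither b21 = 1 nor b21 = 0 works.
That branch fails; take b12 = 0 instead.
From the singleton clause (b13), b13 = 1.
From the singleton clause (~b23), b23 = 0.
From the singleton clause (~b33), b33 = 0.
From the singleton clause (~b43), b43 = 0.
Branch on b21: set b21 = 1.
From the singleton clause (~b31), b31 = 0.
From the singleton clause (b32), b32 = 1.
From the singleton clause (~b41), b41 = 0.
From the singleton clause (b42), b42 = 1.
But (~b42) is also a unit clause — contradiction.
That branch fails; take b21 = 0 instead.
From the singleton clause (b22), b22 = 1.
From the singleton clause (~b32), b32 = 0.
From the singleton clause (b31), b31 = 1.
From the singleton clause (~b41), b41 = 0.
From the singleton clause (b42), b42 = 1.
But (~b42) is also a unit clause — contradiction.
Neither b21 = 1 nor b21 = 0 works.
Neither b12 = 1 nor b12 = 0 works.
That branch fails; take b11 = 1 instead.
From the singleton clause (~b21), b21 = 0.
From the singleton clause (~b31), b31 = 0.
From the singleton clause (~b41), b41 = 0.
Branch on b22: set b22 = 1.
From the singleton clause (~b12), b12 = 0.
From the singleton clause (~b32), b32 = 0.
From the singleton clause (b33), b33 = 1.
From the singleton clause (~b42), b42 = 0.
From the singleton clause (b43), b43 = 1.
But (~b43) is also a unit clause — contradiction.
That branch fails; take b22 = 0 instead.
From the singleton clause (b23), b23 = 1.
From the singleton clause (~b13), b13 = 0.
From the singleton clause (~b33), b33 = 0.
From the singleton clause (b32), b32 = 1.
From the singleton clause (~b12), b12 = 0.
From the singleton clause (~b42), b42 = 0.
From the singleton clause (b43), b43 = 1.
But (~b43) is also a unit clause — contradiction.
Neither b22 = 1 nor b22 = 0 works.
Neither b11 = 1 nor b11 = 0 works.

UNSATISFIABLE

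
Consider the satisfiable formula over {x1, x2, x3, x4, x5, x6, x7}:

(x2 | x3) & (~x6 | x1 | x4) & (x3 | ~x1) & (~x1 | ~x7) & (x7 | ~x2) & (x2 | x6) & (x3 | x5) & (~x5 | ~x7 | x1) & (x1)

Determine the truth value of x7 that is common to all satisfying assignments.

False

Suppose x7 = 1.
From the singleton clause (~x1), x1 = 0.
Now (x1) is unsatisfied and unit — conflict.
So every satisfying assignment has x7 = False.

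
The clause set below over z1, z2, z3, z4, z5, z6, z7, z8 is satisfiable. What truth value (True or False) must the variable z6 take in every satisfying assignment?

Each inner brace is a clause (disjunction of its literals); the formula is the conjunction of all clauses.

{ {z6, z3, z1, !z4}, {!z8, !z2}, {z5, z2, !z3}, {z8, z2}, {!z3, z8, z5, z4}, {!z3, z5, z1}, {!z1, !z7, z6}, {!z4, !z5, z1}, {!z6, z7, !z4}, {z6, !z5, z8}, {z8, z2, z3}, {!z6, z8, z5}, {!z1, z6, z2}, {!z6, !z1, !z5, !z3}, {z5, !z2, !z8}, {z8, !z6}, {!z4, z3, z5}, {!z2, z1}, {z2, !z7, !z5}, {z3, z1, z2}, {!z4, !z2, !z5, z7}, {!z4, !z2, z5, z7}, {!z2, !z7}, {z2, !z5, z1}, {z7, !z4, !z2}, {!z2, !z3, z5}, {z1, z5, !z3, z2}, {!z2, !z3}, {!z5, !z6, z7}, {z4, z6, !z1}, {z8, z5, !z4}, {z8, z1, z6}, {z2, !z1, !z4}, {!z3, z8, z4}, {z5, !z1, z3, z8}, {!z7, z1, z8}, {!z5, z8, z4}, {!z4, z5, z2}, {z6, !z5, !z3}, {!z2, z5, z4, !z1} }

True

Suppose z6 = false.
Case z8 = false:
Unit clause (z2) forces z2 = true.
Unit clause (!z5) forces z5 = false.
Unit clause (z1) forces z1 = true.
Unit clause (!z7) forces z7 = false.
Unit clause (!z4) forces z4 = false.
Now (z4) is unsatisfied and unit — conflict.
So z8 must be the other value — set z8 = true.
Unit clause (!z2) forces z2 = false.
Unit clause (!z1) forces z1 = false.
Unit clause (z3) forces z3 = true.
Unit clause (z5) forces z5 = true.
Now (!z5) is unsatisfied and unit — conflict.
Either choice for z8 ends in contradiction.
So every satisfying assignment has z6 = True.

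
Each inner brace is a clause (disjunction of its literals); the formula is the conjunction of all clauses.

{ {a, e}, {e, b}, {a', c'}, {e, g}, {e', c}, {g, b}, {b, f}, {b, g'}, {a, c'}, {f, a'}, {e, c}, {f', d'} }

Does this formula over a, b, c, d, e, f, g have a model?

Try a = 1.
(c') alone gives c = 0.
(e') alone gives e = 0.
But (e) is also a unit clause — contradiction.
Backtrack on a: now try a = 0.
(e) alone gives e = 1.
(c) alone gives c = 1.
But (c') is also a unit clause — contradiction.
Either choice for a ends in contradiction.
No assignment satisfies every clause.

No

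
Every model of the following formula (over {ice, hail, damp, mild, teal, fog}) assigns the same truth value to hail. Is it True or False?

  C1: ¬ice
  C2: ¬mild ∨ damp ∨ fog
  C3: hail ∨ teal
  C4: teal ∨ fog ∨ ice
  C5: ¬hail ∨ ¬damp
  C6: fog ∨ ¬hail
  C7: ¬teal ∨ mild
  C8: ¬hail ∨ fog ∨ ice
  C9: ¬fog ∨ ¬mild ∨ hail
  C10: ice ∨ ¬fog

False

Suppose hail = True.
Unit clause (¬ice) forces ice = False.
Unit clause (¬damp) forces damp = False.
Unit clause (fog) forces fog = True.
That conflicts with the unit clause (¬fog).
So every satisfying assignment has hail = False.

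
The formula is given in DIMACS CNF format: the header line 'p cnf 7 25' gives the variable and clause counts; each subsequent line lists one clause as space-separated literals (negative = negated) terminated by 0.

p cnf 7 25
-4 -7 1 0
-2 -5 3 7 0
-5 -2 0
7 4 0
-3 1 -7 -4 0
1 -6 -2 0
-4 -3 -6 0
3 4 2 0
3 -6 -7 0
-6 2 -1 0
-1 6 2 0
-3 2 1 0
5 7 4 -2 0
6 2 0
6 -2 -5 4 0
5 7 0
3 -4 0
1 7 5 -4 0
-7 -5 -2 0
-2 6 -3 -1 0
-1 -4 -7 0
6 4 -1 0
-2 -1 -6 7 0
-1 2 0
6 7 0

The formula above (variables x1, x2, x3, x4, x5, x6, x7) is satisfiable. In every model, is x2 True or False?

Suppose x2 = False.
(x6) alone gives x6 = True.
(¬x1) alone gives x1 = False.
(¬x3) alone gives x3 = False.
(x4) alone gives x4 = True.
That conflicts with the unit clause (¬x4).
So every satisfying assignment has x2 = True.

True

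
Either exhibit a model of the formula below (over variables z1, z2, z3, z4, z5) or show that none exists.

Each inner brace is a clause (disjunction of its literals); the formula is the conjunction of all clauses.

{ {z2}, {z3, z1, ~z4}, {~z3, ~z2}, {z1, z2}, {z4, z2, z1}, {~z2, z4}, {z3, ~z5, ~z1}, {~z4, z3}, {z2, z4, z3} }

(z2) alone gives z2 = 1.
(~z3) alone gives z3 = 0.
(z4) alone gives z4 = 1.
Now (~z4) is unsatisfied and unit — conflict.

UNSATISFIABLE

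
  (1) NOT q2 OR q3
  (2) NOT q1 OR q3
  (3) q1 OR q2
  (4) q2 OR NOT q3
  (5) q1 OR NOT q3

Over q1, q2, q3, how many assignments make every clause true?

1

There are 2^3 = 8 truth assignments over (q1, q2, q3).
Check each against the 5 clauses (columns in the order q1, q2, q3):
  F F F  ✗ fails (q1 OR q2)
  F F T  ✗ fails (q1 OR q2)
  F T F  ✗ fails (NOT q2 OR q3)
  F T T  ✗ fails (q1 OR NOT q3)
  T F F  ✗ fails (NOT q1 OR q3)
  T F T  ✗ fails (q2 OR NOT q3)
  T T F  ✗ fails (NOT q2 OR q3)
  T T T  ✓ satisfies all
1 of the 8 rows is a model.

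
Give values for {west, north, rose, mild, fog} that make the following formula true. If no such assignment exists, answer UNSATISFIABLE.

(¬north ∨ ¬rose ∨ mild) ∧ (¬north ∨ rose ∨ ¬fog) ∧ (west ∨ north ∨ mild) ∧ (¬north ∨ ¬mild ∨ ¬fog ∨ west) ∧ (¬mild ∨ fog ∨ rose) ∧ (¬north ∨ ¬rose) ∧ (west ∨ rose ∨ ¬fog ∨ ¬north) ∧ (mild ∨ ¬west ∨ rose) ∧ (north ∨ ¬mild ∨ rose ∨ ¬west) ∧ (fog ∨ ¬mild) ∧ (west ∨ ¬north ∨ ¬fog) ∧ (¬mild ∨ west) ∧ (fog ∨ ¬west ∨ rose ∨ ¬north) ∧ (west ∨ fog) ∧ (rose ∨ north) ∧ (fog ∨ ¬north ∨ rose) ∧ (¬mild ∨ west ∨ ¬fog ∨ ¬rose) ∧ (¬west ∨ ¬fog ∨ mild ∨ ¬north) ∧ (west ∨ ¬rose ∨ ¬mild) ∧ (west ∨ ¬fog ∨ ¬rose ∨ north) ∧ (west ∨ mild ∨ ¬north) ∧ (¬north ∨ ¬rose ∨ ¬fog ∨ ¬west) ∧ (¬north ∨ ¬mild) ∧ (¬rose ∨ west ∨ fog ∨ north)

Suppose north = False.
The clause (rose) is unit, so rose = True.
Suppose west = True.
Suppose fog = True.
All clauses hold; mild can take either value.

west: True,  north: False,  rose: True,  mild: False,  fog: True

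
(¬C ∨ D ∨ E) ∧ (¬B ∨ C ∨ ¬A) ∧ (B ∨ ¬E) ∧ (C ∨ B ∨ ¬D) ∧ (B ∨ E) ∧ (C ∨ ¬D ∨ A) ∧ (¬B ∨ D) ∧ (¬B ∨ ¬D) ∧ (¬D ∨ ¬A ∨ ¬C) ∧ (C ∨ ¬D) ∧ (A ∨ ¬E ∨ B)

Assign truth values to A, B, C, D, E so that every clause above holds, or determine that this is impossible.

Branch on B: set B = True.
(D) alone gives D = True.
But (¬D) is also a unit clause — contradiction.
Backtrack on B: now try B = False.
(¬E) alone gives E = False.
But (E) is also a unit clause — contradiction.
Both values of B lead to a conflict.

UNSATISFIABLE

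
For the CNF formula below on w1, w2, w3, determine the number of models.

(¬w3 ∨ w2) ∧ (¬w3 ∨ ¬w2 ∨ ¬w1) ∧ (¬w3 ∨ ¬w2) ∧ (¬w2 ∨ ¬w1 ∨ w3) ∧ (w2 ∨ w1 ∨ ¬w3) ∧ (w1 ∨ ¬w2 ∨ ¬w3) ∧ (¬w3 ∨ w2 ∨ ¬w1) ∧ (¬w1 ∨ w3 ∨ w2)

2

There are 2^3 = 8 truth assignments over (w1, w2, w3).
Check each against the 8 clauses (columns in the order w1, w2, w3):
  F F F  ✓ satisfies all
  F F T  ✗ fails (¬w3 ∨ w2)
  F T F  ✓ satisfies all
  F T T  ✗ fails (¬w3 ∨ ¬w2)
  T F F  ✗ fails (¬w1 ∨ w3 ∨ w2)
  T F T  ✗ fails (¬w3 ∨ w2)
  T T F  ✗ fails (¬w2 ∨ ¬w1 ∨ w3)
  T T T  ✗ fails (¬w3 ∨ ¬w2 ∨ ¬w1)
2 of the 8 rows are models.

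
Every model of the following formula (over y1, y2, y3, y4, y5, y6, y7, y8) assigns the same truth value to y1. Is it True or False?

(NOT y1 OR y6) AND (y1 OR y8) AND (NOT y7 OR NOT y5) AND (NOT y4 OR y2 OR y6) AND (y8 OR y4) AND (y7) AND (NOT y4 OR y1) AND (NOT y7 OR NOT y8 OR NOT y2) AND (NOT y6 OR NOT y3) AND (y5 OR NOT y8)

True

Suppose y1 = false.
(y8) alone gives y8 = true.
(y7) alone gives y7 = true.
(NOT y5) alone gives y5 = false.
But (y5) is also a unit clause — contradiction.
So every satisfying assignment has y1 = True.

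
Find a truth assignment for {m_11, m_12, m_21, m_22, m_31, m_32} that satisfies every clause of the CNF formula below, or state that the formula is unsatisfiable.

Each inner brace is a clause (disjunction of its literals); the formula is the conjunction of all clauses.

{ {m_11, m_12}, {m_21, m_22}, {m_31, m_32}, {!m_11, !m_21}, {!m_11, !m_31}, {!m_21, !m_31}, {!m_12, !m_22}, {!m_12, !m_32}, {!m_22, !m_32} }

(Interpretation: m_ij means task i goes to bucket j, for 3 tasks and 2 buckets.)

Branch on m_11: set m_11 = true.
Unit clause (!m_21) forces m_21 = false.
Unit clause (m_22) forces m_22 = true.
Unit clause (!m_31) forces m_31 = false.
Unit clause (m_32) forces m_32 = true.
That conflicts with the unit clause (!m_32).
Backtrack on m_11: now try m_11 = false.
Unit clause (m_12) forces m_12 = true.
Unit clause (!m_22) forces m_22 = false.
Unit clause (m_21) forces m_21 = true.
Unit clause (!m_31) forces m_31 = false.
Unit clause (m_32) forces m_32 = true.
That conflicts with the unit clause (!m_32).
Either choice for m_11 ends in contradiction.

UNSATISFIABLE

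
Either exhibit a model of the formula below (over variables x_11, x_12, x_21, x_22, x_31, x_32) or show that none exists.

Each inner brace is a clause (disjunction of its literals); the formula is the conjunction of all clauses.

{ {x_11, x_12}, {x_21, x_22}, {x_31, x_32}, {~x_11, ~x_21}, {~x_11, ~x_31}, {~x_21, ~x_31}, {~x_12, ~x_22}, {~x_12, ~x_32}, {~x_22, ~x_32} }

Branch on x_11: set x_11 = 1.
From the singleton clause (~x_21), x_21 = 0.
From the singleton clause (x_22), x_22 = 1.
From the singleton clause (~x_31), x_31 = 0.
From the singleton clause (x_32), x_32 = 1.
But (~x_32) is also a unit clause — contradiction.
So x_11 must be the other value — set x_11 = 0.
From the singleton clause (x_12), x_12 = 1.
From the singleton clause (~x_22), x_22 = 0.
From the singleton clause (x_21), x_21 = 1.
From the singleton clause (~x_31), x_31 = 0.
From the singleton clause (x_32), x_32 = 1.
But (~x_32) is also a unit clause — contradiction.
Either choice for x_11 ends in contradiction.

UNSATISFIABLE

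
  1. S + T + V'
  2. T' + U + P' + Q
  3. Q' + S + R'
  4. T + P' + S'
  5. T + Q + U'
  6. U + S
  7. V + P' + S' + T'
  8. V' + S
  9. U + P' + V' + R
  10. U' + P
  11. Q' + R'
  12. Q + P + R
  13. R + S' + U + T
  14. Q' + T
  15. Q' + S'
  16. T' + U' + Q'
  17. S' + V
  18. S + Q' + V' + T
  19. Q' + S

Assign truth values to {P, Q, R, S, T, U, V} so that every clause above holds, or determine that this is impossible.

P: 1; Q: 0; R: 0; S: 1; T: 1; U: 1; V: 1

Suppose U = 1.
From the singleton clause (P), P = 1.
Suppose T = 1.
From the singleton clause (Q'), Q = 0.
Suppose V = 1.
From the singleton clause (S), S = 1.
No clause remains; R is free.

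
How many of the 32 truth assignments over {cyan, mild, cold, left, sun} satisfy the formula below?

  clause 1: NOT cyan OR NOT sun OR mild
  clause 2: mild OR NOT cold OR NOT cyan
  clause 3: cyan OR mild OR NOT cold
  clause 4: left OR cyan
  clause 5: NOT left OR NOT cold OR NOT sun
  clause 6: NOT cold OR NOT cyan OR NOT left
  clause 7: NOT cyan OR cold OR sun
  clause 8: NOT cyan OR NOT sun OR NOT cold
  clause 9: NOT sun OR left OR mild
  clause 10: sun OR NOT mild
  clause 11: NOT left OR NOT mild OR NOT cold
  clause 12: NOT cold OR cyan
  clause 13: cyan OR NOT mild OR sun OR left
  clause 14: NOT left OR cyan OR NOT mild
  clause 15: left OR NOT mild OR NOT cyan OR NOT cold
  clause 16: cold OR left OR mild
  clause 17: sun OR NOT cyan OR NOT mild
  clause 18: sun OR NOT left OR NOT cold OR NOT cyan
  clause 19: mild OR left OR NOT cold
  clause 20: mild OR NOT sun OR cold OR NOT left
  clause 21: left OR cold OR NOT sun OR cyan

There are 2^5 = 32 truth assignments over (cyan, mild, cold, left, sun).
Split on mild. With mild = true, the clauses containing mild are satisfied and NOT mild drops from the rest; 2 of the 2^4 = 16 assignments to the other variables satisfy what remains.
With mild = false, by the same count on the reduced clause set, 1 assignment works.
(One model: cyan=F, mild=F, cold=F, left=T, sun=F.)
Total: 2 + 1 = 3.

3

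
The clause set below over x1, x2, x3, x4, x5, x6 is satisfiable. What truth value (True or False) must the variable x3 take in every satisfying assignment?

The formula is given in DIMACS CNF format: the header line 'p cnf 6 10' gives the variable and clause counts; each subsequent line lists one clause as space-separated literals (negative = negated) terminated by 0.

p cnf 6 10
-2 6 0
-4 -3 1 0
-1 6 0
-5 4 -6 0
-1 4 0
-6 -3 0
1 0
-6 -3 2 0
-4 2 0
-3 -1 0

False

Suppose x3 = True.
Unit clause (¬x6) forces x6 = False.
Unit clause (¬x2) forces x2 = False.
Unit clause (¬x1) forces x1 = False.
That conflicts with the unit clause (x1).
So every satisfying assignment has x3 = False.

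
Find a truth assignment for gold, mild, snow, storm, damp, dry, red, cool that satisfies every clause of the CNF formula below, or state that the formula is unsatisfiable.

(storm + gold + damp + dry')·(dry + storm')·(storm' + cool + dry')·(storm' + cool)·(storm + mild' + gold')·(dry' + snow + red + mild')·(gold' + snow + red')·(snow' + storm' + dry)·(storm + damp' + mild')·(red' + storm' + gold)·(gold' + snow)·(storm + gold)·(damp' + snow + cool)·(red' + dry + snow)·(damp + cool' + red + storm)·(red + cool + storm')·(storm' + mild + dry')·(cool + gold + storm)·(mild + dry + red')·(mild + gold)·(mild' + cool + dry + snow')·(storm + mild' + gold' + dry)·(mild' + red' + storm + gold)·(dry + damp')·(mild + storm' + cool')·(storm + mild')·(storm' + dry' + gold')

Try dry = 1.
Try storm = 0.
(gold) alone gives gold = 1.
(mild') alone gives mild = 0.
(snow) alone gives snow = 1.
Try damp = 1.
Every clause is now satisfied; red, cool are unconstrained.

gold=1, mild=0, snow=1, storm=0, damp=1, dry=1, red=1, cool=1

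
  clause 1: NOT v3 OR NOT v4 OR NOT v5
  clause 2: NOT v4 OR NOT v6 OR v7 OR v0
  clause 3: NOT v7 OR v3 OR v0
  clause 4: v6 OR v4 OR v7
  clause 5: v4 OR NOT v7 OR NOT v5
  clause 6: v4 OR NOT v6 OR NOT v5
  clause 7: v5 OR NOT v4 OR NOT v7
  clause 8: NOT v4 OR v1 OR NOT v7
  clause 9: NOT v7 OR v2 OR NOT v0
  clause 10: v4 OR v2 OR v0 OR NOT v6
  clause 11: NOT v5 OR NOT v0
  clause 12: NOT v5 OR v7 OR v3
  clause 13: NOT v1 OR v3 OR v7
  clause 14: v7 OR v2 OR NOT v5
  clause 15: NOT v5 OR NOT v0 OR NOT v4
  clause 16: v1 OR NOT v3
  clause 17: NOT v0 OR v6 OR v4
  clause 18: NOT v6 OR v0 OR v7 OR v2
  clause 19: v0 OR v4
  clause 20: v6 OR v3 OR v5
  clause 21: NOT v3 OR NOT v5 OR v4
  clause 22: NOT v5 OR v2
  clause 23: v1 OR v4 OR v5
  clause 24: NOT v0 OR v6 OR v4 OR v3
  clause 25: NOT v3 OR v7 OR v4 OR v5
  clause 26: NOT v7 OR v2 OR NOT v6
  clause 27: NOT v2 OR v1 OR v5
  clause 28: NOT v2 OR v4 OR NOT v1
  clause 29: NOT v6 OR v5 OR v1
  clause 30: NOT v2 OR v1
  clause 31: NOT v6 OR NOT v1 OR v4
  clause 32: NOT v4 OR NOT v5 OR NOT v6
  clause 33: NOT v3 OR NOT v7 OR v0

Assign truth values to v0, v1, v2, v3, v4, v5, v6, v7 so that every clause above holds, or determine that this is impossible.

v0=true,  v1=true,  v2=false,  v3=true,  v4=true,  v5=false,  v6=false,  v7=false

Try v5 = false.
Try v4 = true.
Unit clause (NOT v7) forces v7 = false.
Try v6 = false.
Unit clause (v3) forces v3 = true.
Unit clause (v1) forces v1 = true.
Every clause is now satisfied; v0, v2 are unconstrained.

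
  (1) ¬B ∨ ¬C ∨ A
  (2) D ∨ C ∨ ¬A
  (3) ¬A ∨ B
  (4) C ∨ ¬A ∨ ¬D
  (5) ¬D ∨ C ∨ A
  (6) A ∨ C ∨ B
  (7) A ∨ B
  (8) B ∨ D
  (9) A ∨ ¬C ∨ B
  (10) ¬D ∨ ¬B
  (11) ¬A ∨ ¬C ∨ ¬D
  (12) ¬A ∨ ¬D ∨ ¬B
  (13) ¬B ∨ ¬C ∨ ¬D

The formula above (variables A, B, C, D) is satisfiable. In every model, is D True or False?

False

Suppose D = True.
From the singleton clause (¬B), B = False.
From the singleton clause (¬A), A = False.
Now (A) is unsatisfied and unit — conflict.
So every satisfying assignment has D = False.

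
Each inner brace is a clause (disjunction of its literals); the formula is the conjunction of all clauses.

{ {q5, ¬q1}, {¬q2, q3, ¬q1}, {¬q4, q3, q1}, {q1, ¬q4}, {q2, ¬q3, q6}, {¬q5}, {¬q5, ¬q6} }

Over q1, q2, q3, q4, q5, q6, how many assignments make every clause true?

7

There are 2^6 = 64 truth assignments over (q1, q2, q3, q4, q5, q6).
Split on q3. With q3 = True, the clauses containing q3 are satisfied and ¬q3 drops from the rest; 3 of the 2^5 = 32 assignments to the other variables satisfy what remains.
With q3 = False, by the same count on the reduced clause set, 4 assignments work.
Total: 3 + 4 = 7.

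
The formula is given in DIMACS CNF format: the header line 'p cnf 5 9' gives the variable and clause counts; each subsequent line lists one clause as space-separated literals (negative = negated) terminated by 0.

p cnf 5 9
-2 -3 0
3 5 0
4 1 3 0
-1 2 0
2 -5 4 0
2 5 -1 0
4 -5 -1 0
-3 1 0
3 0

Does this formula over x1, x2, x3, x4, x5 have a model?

From the singleton clause (x3), x3 = True.
From the singleton clause (¬x2), x2 = False.
From the singleton clause (¬x1), x1 = False.
That conflicts with the unit clause (x1).
No assignment satisfies every clause.

Unsatisfiable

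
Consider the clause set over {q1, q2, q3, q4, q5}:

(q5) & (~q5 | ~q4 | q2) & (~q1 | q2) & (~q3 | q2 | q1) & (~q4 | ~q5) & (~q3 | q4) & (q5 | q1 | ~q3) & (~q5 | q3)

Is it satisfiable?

(q5) alone gives q5 = 1.
(~q4) alone gives q4 = 0.
(~q3) alone gives q3 = 0.
Now (q3) is unsatisfied and unit — conflict.
No assignment satisfies every clause.

No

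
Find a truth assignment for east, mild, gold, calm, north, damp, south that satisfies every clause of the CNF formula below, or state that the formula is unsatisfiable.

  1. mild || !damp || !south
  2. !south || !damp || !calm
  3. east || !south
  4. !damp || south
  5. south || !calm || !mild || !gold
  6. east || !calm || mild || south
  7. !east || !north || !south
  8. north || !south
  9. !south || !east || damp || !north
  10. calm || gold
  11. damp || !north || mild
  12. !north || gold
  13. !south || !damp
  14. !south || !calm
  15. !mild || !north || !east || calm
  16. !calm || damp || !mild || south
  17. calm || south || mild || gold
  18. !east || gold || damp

east ↦ false, mild ↦ true, gold ↦ true, calm ↦ false, north ↦ true, damp ↦ false, south ↦ false

Case east = false:
The clause (!south) is unit, so south = false.
The clause (!damp) is unit, so damp = false.
Case calm = false:
The clause (gold) is unit, so gold = true.
Case north = true:
The clause (mild) is unit, so mild = true.
This assignment satisfies each clause.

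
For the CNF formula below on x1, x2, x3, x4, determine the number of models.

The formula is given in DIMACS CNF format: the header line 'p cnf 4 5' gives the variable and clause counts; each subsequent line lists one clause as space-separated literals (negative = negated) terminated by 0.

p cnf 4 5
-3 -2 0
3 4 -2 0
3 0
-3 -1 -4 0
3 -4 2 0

3

There are 2^4 = 16 truth assignments over (x1, x2, x3, x4).
Split on x1. With x1 = True, the clauses containing x1 are satisfied and ¬x1 drops from the rest; 1 of the 2^3 = 8 assignments to the other variables satisfy what remains.
With x1 = False, by the same count on the reduced clause set, 2 assignments work.
(One model: x1=F, x2=F, x3=T, x4=F.)
Total: 1 + 2 = 3.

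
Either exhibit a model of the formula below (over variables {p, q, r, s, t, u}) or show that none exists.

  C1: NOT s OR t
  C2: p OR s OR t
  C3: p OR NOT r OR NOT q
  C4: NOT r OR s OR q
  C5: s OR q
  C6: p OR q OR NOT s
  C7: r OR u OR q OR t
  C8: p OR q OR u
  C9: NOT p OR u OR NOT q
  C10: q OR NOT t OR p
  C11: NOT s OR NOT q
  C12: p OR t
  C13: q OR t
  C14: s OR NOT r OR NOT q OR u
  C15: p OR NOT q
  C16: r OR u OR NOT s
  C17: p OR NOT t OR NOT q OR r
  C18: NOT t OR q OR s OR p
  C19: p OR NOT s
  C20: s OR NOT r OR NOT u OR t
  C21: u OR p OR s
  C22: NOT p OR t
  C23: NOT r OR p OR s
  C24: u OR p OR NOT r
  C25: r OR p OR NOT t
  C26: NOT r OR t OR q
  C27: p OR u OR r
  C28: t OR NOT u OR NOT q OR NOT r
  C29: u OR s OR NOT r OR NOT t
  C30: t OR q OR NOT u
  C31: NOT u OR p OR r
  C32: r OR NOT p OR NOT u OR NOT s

p=true, q=true, r=false, s=false, t=true, u=true

Branch on s: set s = false.
Unit clause (q) forces q = true.
Unit clause (p) forces p = true.
Unit clause (u) forces u = true.
Unit clause (t) forces t = true.
No clause remains; r is free.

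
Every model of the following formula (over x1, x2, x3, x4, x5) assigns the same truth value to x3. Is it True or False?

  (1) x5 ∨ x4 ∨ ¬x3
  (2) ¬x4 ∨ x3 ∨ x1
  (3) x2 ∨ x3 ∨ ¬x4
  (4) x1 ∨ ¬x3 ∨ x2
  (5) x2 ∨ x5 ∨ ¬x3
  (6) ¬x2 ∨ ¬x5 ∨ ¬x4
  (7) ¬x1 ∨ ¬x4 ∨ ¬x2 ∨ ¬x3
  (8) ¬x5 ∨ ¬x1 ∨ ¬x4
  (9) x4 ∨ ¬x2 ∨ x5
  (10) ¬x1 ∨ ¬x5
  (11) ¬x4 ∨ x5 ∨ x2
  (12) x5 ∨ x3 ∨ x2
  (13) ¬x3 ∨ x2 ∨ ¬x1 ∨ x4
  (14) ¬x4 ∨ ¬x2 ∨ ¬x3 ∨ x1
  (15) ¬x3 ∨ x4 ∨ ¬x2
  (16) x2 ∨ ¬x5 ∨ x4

False

Suppose x3 = True.
Branch on x5: set x5 = True.
(¬x1) alone gives x1 = False.
(x2) alone gives x2 = True.
(¬x4) alone gives x4 = False.
That conflicts with the unit clause (x4).
Backtrack on x5: now try x5 = False.
(x4) alone gives x4 = True.
(x2) alone gives x2 = True.
(¬x1) alone gives x1 = False.
That conflicts with the unit clause (x1).
Neither x5 = True nor x5 = False works.
So every satisfying assignment has x3 = False.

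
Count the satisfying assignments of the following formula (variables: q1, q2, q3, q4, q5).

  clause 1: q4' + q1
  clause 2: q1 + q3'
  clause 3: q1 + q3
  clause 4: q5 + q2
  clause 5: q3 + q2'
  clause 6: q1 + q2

8

There are 2^5 = 32 truth assignments over (q1, q2, q3, q4, q5).
Split on q1. With q1 = 1, the clauses containing q1 are satisfied and q1' drops from the rest; 8 of the 2^4 = 16 assignments to the other variables satisfy what remains.
With q1 = 0, by the same count on the reduced clause set, 0 assignments work.
Total: 8 + 0 = 8.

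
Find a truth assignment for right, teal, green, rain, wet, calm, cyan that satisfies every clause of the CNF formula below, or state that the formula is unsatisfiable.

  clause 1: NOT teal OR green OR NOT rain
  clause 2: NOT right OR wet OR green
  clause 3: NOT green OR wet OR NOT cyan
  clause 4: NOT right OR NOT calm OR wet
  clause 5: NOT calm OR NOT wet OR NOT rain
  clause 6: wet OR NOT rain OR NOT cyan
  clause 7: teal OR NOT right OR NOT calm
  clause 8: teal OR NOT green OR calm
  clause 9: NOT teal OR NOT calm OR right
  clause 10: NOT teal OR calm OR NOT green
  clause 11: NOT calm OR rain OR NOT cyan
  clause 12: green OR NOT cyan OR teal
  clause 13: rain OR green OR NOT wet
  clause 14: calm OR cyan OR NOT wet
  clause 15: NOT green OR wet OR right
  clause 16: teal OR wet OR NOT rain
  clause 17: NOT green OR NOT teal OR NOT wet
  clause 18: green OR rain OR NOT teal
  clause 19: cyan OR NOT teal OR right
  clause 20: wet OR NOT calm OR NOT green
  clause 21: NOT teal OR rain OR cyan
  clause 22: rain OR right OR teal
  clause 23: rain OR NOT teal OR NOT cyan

UNSATISFIABLE

Suppose teal = false.
Suppose right = false.
Unit clause (rain) forces rain = true.
Unit clause (wet) forces wet = true.
Unit clause (NOT calm) forces calm = false.
Unit clause (NOT green) forces green = false.
Unit clause (NOT cyan) forces cyan = false.
That conflicts with the unit clause (cyan).
Backtrack on right: now try right = true.
Unit clause (NOT calm) forces calm = false.
Unit clause (NOT green) forces green = false.
Unit clause (wet) forces wet = true.
Unit clause (NOT cyan) forces cyan = false.
That conflicts with the unit clause (cyan).
Both values of right lead to a conflict.
Backtrack on teal: now try teal = true.
Suppose green = true.
Unit clause (calm) forces calm = true.
Unit clause (right) forces right = true.
Unit clause (wet) forces wet = true.
That conflicts with the unit clause (NOT wet).
Backtrack on green: now try green = false.
Unit clause (NOT rain) forces rain = false.
That conflicts with the unit clause (rain).
Both values of green lead to a conflict.
Both values of teal lead to a conflict.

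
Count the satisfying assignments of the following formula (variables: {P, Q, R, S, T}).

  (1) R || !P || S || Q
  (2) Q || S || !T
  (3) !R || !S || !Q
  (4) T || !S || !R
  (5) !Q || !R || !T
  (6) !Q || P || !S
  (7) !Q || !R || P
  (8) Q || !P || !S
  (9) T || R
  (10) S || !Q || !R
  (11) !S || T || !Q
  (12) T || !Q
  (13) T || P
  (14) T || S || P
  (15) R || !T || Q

There are 2^5 = 32 truth assignments over (P, Q, R, S, T).
Split on S. With S = true, the clauses containing S are satisfied and !S drops from the rest; 2 of the 2^4 = 16 assignments to the other variables satisfy what remains.
With S = false, by the same count on the reduced clause set, 3 assignments work.
(One model: P=F, Q=F, R=T, S=T, T=T.)
Total: 2 + 3 = 5.

5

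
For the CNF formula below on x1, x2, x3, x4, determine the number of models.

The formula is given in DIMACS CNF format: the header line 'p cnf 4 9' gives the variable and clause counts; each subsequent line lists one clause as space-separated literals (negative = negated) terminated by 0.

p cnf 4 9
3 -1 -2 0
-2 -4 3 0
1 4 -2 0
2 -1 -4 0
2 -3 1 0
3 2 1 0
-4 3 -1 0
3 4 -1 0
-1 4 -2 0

There are 2^4 = 16 truth assignments over (x1, x2, x3, x4).
Check each against the 9 clauses (columns in the order x1, x2, x3, x4):
  F F F F  ✗ fails (x3 ∨ x2 ∨ x1)
  F F F T  ✗ fails (x3 ∨ x2 ∨ x1)
  F F T F  ✗ fails (x2 ∨ ¬x3 ∨ x1)
  F F T T  ✗ fails (x2 ∨ ¬x3 ∨ x1)
  F T F F  ✗ fails (x1 ∨ x4 ∨ ¬x2)
  F T F T  ✗ fails (¬x2 ∨ ¬x4 ∨ x3)
  F T T F  ✗ fails (x1 ∨ x4 ∨ ¬x2)
  F T T T  ✓ satisfies all
  T F F F  ✗ fails (x3 ∨ x4 ∨ ¬x1)
  T F F T  ✗ fails (x2 ∨ ¬x1 ∨ ¬x4)
  T F T F  ✓ satisfies all
  T F T T  ✗ fails (x2 ∨ ¬x1 ∨ ¬x4)
  T T F F  ✗ fails (x3 ∨ ¬x1 ∨ ¬x2)
  T T F T  ✗ fails (x3 ∨ ¬x1 ∨ ¬x2)
  T T T F  ✗ fails (¬x1 ∨ x4 ∨ ¬x2)
  T T T T  ✓ satisfies all
3 of the 16 rows are models.

3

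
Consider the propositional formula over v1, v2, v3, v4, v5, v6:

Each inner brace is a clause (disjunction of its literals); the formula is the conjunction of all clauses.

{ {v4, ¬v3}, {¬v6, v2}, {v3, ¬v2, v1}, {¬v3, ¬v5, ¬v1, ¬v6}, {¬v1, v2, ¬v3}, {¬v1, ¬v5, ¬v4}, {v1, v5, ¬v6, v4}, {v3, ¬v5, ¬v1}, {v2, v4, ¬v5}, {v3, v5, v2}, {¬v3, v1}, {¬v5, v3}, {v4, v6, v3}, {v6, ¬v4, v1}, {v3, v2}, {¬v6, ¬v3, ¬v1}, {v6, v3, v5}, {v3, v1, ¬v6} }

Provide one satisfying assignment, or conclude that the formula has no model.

v1 ↦ True, v2 ↦ True, v3 ↦ False, v4 ↦ False, v5 ↦ False, v6 ↦ True

Try v4 = False.
From the singleton clause (¬v3), v3 = False.
From the singleton clause (¬v5), v5 = False.
From the singleton clause (v2), v2 = True.
From the singleton clause (v1), v1 = True.
From the singleton clause (v6), v6 = True.
This assignment satisfies each clause.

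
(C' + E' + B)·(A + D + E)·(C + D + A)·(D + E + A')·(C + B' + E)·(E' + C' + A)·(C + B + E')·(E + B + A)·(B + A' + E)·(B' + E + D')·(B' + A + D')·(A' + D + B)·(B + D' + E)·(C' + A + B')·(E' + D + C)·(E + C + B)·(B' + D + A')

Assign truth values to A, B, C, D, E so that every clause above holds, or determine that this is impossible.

Branch on C: set C = 1.
Branch on E: set E = 1.
(B) alone gives B = 1.
(A) alone gives A = 1.
(D) alone gives D = 1.
All clauses are satisfied.

A ↦ 1,  B ↦ 1,  C ↦ 1,  D ↦ 1,  E ↦ 1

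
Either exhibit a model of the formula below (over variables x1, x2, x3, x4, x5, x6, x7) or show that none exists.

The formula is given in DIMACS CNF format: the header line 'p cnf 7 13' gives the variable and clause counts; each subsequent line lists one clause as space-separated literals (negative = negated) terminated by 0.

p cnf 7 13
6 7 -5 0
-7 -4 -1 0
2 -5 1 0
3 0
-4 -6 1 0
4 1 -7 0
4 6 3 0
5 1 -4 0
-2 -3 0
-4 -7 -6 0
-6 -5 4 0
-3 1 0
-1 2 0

The clause (x3) is unit, so x3 = True.
The clause (¬x2) is unit, so x2 = False.
The clause (x1) is unit, so x1 = True.
Now (¬x1) is unsatisfied and unit — conflict.

UNSATISFIABLE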